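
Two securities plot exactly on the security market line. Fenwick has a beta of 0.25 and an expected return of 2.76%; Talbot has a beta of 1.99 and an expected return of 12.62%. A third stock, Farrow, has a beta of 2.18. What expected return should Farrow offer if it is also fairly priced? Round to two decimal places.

MRP (SML slope) = (12.62% − 2.76%) / (1.99 − 0.25) = 9.86% / 1.74 = 5.6667%
R_f (intercept) = 2.76% − 0.25 × 5.6667% = 1.3433%
E(R_Farrow) = R_f + β × MRP = 1.3433% + 2.18 × 5.6667% = 13.70%

13.70%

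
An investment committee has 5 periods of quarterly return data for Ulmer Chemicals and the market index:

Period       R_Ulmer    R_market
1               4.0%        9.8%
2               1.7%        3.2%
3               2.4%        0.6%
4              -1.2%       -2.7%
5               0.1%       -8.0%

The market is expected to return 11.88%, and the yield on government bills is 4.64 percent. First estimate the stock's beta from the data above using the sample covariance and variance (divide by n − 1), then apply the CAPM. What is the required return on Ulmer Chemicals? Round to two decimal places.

6.47%

Mean R_i = (4.0 + 1.7 + 2.4 − 1.2 + 0.1) / 5 = 1.4000%
Mean R_m = (9.8 + 3.2 + 0.6 − 2.7 − 8.0) / 5 = 0.5800%
Σ(R_i − R̄_i)(R_m − R̄_m) = 44.4600  ⇒  Cov = 44.4600 / 4 = 11.1150
Σ(R_m − R̄_m)² = 176.2480  ⇒  Var(R_m) = 176.2480 / 4 = 44.0620
β = Cov / Var(R_m) = 11.1150 / 44.0620 = 0.2523
MRP = 11.88% − 4.64% = 7.24%
E(R) = R_f + β × MRP = 4.64% + 0.2523 × 7.24% = 6.47%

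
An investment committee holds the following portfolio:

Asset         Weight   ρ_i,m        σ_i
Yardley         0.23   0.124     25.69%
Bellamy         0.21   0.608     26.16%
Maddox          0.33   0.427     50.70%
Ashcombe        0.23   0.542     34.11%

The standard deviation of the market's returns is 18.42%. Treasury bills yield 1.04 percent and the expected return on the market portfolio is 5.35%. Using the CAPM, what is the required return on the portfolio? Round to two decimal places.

4.66%

β_Yardley = 0.124 × 25.69% / 18.42% = 0.1729
β_Bellamy = 0.608 × 26.16% / 18.42% = 0.8635
β_Maddox = 0.427 × 50.70% / 18.42% = 1.1753
β_Ashcombe = 0.542 × 34.11% / 18.42% = 1.0037
β_P = Σ w_i β_i = 0.23×0.1729 + 0.21×0.8635 + 0.33×1.1753 + 0.23×1.0037 = 0.8398
MRP = 5.35% − 1.04% = 4.31%
E(R_P) = R_f + β_P × MRP = 1.04% + 0.8398 × 4.31% = 4.66%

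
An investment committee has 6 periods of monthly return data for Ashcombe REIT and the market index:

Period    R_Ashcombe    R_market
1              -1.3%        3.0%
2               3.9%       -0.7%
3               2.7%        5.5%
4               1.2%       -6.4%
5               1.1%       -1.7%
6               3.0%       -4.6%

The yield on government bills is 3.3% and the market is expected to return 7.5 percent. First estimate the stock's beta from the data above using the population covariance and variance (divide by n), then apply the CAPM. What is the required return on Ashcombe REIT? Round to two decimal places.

3.03%

Mean R_i = (-1.3 + 3.9 + 2.7 + 1.2 + 1.1 + 3.0) / 6 = 1.7667%
Mean R_m = (3.0 − 0.7 + 5.5 − 6.4 − 1.7 − 4.6) / 6 = -0.8167%
Σ(R_i − R̄_i)(R_m − R̄_m) = -6.4733  ⇒  Cov = -6.4733 / 6 = -1.0789
Σ(R_m − R̄_m)² = 100.7483  ⇒  Var(R_m) = 100.7483 / 6 = 16.7914
β = Cov / Var(R_m) = -1.0789 / 16.7914 = -0.0643
MRP = 7.5% − 3.3% = 4.20%
E(R) = R_f + β × MRP = 3.3% + -0.0643 × 4.2% = 3.03%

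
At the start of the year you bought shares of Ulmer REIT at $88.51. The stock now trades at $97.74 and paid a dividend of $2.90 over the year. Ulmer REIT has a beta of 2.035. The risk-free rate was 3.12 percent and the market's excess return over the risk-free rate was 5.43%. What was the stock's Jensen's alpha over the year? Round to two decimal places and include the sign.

-0.47%

Realised HPR = (P1 + D1 − P0) / P0 = (97.74 + 2.90 − 88.51) / 88.51 = 12.13 / 88.51 = 13.7047%
CAPM required = R_f + β·MRP = 3.12% + 2.035 × 5.43% = 14.17005%
α = realised − required = 13.7047% − 14.17005% = -0.47%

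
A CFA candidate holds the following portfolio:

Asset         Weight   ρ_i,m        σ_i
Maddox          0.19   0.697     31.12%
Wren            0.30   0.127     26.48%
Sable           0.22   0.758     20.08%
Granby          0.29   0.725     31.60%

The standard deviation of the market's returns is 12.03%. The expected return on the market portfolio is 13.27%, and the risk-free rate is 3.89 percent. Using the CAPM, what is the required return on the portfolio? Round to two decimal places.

β_Maddox = 0.697 × 31.12% / 12.03% = 1.8030
β_Wren = 0.127 × 26.48% / 12.03% = 0.2795
β_Sable = 0.758 × 20.08% / 12.03% = 1.2652
β_Granby = 0.725 × 31.60% / 12.03% = 1.9044
β_P = Σ w_i β_i = 0.19×1.8030 + 0.30×0.2795 + 0.22×1.2652 + 0.29×1.9044 = 1.2570
MRP = 13.27% − 3.89% = 9.38%
E(R_P) = R_f + β_P × MRP = 3.89% + 1.2570 × 9.38% = 15.68%

15.68%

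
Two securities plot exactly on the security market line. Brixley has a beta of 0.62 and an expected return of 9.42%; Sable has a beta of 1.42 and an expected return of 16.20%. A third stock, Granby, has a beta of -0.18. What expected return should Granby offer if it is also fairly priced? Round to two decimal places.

MRP (SML slope) = (16.20% − 9.42%) / (1.42 − 0.62) = 6.78% / 0.80 = 8.4750%
R_f (intercept) = 9.42% − 0.62 × 8.4750% = 4.1655%
E(R_Granby) = R_f + β × MRP = 4.1655% + -0.18 × 8.4750% = 2.64%

2.64%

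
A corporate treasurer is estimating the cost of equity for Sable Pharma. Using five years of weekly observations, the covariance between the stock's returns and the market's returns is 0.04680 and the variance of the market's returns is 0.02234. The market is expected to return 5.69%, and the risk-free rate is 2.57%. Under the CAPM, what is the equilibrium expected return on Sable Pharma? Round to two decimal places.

9.11%

β = Cov(R_i, R_m) / Var(R_m) = 0.04680 / 0.02234 = 2.0949
MRP = 5.69% − 2.57% = 3.12%
E(R) = R_f + β × MRP = 2.57% + 2.0949 × 3.12% = 9.11%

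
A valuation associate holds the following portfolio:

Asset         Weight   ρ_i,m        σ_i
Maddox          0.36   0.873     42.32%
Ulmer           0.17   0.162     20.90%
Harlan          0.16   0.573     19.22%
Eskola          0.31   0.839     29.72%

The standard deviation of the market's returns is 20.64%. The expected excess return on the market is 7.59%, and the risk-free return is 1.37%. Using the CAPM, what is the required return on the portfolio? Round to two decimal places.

β_Maddox = 0.873 × 42.32% / 20.64% = 1.7900
β_Ulmer = 0.162 × 20.90% / 20.64% = 0.1640
β_Harlan = 0.573 × 19.22% / 20.64% = 0.5336
β_Eskola = 0.839 × 29.72% / 20.64% = 1.2081
β_P = Σ w_i β_i = 0.36×1.7900 + 0.17×0.1640 + 0.16×0.5336 + 0.31×1.2081 = 1.1322
E(R_P) = R_f + β_P × MRP = 1.37% + 1.1322 × 7.59% = 9.96%

9.96%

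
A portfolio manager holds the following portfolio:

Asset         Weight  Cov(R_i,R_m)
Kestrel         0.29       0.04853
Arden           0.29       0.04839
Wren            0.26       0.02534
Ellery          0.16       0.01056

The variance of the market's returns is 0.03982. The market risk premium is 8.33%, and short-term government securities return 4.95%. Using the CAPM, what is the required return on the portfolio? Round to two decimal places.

12.56%

β_Kestrel = 0.04853 / 0.03982 = 1.2187
β_Arden = 0.04839 / 0.03982 = 1.2152
β_Wren = 0.02534 / 0.03982 = 0.6364
β_Ellery = 0.01056 / 0.03982 = 0.2652
β_P = Σ w_i β_i = 0.29×1.2187 + 0.29×1.2152 + 0.26×0.6364 + 0.16×0.2652 = 0.9137
E(R_P) = R_f + β_P × MRP = 4.95% + 0.9137 × 8.33% = 12.56%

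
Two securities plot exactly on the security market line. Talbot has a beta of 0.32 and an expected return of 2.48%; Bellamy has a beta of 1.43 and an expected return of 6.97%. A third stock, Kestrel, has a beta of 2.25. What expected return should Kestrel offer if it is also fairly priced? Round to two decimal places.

MRP (SML slope) = (6.97% − 2.48%) / (1.43 − 0.32) = 4.49% / 1.11 = 4.0450%
R_f (intercept) = 2.48% − 0.32 × 4.0450% = 1.1856%
E(R_Kestrel) = R_f + β × MRP = 1.1856% + 2.25 × 4.0450% = 10.29%

10.29%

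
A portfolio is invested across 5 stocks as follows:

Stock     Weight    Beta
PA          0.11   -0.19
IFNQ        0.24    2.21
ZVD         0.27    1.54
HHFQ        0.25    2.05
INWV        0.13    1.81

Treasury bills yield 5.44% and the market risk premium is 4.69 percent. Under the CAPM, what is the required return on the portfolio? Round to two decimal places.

13.29%

β_P = Σ w_i β_i = 0.11×-0.19 + 0.24×2.21 + 0.27×1.54 + 0.25×2.05 + 0.13×1.81 = 1.6731
E(R_P) = R_f + β_P × MRP = 5.44% + 1.6731 × 4.69% = 13.29%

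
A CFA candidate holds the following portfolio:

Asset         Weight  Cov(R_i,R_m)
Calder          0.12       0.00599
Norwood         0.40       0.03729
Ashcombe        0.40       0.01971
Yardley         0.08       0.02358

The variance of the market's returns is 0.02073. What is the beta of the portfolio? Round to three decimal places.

β_Calder = 0.00599 / 0.02073 = 0.2890
β_Norwood = 0.03729 / 0.02073 = 1.7988
β_Ashcombe = 0.01971 / 0.02073 = 0.9508
β_Yardley = 0.02358 / 0.02073 = 1.1375
β_P = Σ w_i β_i = 0.12×0.2890 + 0.40×1.7988 + 0.40×0.9508 + 0.08×1.1375 = 1.2255

1.226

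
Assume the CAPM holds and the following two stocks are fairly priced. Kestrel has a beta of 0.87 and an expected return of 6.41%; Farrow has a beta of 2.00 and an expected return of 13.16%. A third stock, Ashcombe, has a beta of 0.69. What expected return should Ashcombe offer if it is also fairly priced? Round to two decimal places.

5.33%

MRP (SML slope) = (13.16% − 6.41%) / (2.00 − 0.87) = 6.75% / 1.13 = 5.9735%
R_f (intercept) = 6.41% − 0.87 × 5.9735% = 1.2131%
E(R_Ashcombe) = R_f + β × MRP = 1.2131% + 0.69 × 5.9735% = 5.33%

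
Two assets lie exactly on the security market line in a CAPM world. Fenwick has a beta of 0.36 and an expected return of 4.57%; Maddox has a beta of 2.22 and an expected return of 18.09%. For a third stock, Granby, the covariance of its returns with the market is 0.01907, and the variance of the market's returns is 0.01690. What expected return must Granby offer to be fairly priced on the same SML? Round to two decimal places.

10.16%

MRP = (18.09% − 4.57%) / (2.22 − 0.36) = 7.2688%
R_f = 4.57% − 0.36 × 7.2688% = 1.9532%
β_Granby = Cov / Var(R_m) = 0.01907 / 0.01690 = 1.1284
E(R_Granby) = R_f + β × MRP = 1.9532% + 1.1284 × 7.2688% = 10.16%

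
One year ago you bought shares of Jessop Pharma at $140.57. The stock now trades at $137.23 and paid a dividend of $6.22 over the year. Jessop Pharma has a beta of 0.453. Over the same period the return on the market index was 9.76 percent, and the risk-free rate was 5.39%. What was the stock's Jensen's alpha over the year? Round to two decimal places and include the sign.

-5.32%

Realised HPR = (P1 + D1 − P0) / P0 = (137.23 + 6.22 − 140.57) / 140.57 = 2.88 / 140.57 = 2.0488%
MRP = 9.76% − 5.39% = 4.37%
CAPM required = R_f + β·MRP = 5.39% + 0.453 × 4.37% = 7.36961%
α = realised − required = 2.0488% − 7.36961% = -5.32%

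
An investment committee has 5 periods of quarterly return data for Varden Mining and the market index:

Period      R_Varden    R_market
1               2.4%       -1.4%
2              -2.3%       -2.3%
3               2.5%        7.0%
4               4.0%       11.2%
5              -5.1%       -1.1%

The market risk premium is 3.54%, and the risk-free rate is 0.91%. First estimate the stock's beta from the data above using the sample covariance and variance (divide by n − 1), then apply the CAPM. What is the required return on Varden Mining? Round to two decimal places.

2.50%

Mean R_i = (2.4 − 2.3 + 2.5 + 4.0 − 5.1) / 5 = 0.3000%
Mean R_m = (-1.4 − 2.3 + 7.0 + 11.2 − 1.1) / 5 = 2.6800%
Σ(R_i − R̄_i)(R_m − R̄_m) = 65.8200  ⇒  Cov = 65.8200 / 4 = 16.4550
Σ(R_m − R̄_m)² = 146.9880  ⇒  Var(R_m) = 146.9880 / 4 = 36.7470
β = Cov / Var(R_m) = 16.4550 / 36.7470 = 0.4478
E(R) = R_f + β × MRP = 0.91% + 0.4478 × 3.54% = 2.50%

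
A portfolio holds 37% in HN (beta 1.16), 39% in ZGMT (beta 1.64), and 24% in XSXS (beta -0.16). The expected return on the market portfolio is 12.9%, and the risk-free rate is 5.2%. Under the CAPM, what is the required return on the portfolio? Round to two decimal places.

13.13%

β_P = Σ w_i β_i = 0.37×1.16 + 0.39×1.64 + 0.24×-0.16 = 1.0304
MRP = 12.9% − 5.2% = 7.70%
E(R_P) = R_f + β_P × MRP = 5.2% + 1.0304 × 7.7% = 13.13%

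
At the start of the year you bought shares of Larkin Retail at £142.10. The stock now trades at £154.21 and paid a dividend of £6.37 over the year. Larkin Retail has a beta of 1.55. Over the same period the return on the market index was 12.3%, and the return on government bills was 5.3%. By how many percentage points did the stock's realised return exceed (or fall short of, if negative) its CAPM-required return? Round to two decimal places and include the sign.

Realised HPR = (P1 + D1 − P0) / P0 = (154.21 + 6.37 − 142.10) / 142.10 = 18.48 / 142.10 = 13.0049%
MRP = 12.3% − 5.3% = 7.00%
CAPM required = R_f + β·MRP = 5.3% + 1.55 × 7.0% = 16.1500%
α = realised − required = 13.0049% − 16.1500% = -3.15%

-3.15%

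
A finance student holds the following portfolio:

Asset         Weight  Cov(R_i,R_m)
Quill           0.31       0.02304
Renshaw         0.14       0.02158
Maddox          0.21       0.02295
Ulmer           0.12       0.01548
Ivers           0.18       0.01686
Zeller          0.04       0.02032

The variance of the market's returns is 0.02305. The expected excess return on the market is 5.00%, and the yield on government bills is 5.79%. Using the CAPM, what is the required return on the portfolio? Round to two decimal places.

β_Quill = 0.02304 / 0.02305 = 0.9996
β_Renshaw = 0.02158 / 0.02305 = 0.9362
β_Maddox = 0.02295 / 0.02305 = 0.9957
β_Ulmer = 0.01548 / 0.02305 = 0.6716
β_Ivers = 0.01686 / 0.02305 = 0.7315
β_Zeller = 0.02032 / 0.02305 = 0.8816
β_P = Σ w_i β_i = 0.31×0.9996 + 0.14×0.9362 + 0.21×0.9957 + 0.12×0.6716 + 0.18×0.7315 + 0.04×0.8816 = 0.8976
E(R_P) = R_f + β_P × MRP = 5.79% + 0.8976 × 5.00% = 10.28%

10.28%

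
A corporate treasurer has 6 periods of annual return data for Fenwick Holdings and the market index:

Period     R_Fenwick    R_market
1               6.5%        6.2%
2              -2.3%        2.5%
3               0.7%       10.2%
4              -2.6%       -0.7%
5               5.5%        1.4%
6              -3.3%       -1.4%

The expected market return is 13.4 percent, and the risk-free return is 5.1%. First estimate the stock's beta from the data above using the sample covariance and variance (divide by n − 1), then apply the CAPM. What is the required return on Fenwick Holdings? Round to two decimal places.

Mean R_i = (6.5 − 2.3 + 0.7 − 2.6 + 5.5 − 3.3) / 6 = 0.7500%
Mean R_m = (6.2 + 2.5 + 10.2 − 0.7 + 1.4 − 1.4) / 6 = 3.0333%
Σ(R_i − R̄_i)(R_m − R̄_m) = 42.1800  ⇒  Cov = 42.1800 / 5 = 8.4360
Σ(R_m − R̄_m)² = 97.9333  ⇒  Var(R_m) = 97.9333 / 5 = 19.5867
β = Cov / Var(R_m) = 8.4360 / 19.5867 = 0.4307
MRP = 13.4% − 5.1% = 8.30%
E(R) = R_f + β × MRP = 5.1% + 0.4307 × 8.3% = 8.67%

8.67%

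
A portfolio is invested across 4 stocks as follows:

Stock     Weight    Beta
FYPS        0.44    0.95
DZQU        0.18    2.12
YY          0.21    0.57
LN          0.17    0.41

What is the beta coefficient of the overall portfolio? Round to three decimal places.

0.989

β_P = Σ w_i β_i = 0.44×0.95 + 0.18×2.12 + 0.21×0.57 + 0.17×0.41 = 0.9890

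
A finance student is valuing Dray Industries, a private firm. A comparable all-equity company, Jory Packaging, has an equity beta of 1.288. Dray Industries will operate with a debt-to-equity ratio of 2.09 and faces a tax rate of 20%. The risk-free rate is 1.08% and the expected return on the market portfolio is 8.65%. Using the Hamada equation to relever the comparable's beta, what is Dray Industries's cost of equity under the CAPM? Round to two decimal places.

β_L = β_U × [1 + (1 − t)(D/E)] = 1.288 × [1 + (1 − 0.20) × 2.09]
    = 1.288 × [1 + 0.80 × 2.09] = 1.288 × 2.6720 = 3.4415
MRP = 8.65% − 1.08% = 7.57%
E(R) = R_f + β_L × MRP = 1.08% + 3.4415 × 7.57% = 27.13%

27.13%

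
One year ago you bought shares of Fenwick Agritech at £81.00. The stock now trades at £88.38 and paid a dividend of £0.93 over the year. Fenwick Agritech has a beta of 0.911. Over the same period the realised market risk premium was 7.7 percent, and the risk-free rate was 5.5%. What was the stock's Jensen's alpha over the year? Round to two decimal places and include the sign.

Realised HPR = (P1 + D1 − P0) / P0 = (88.38 + 0.93 − 81.00) / 81.00 = 8.31 / 81.00 = 10.2593%
CAPM required = R_f + β·MRP = 5.5% + 0.911 × 7.7% = 12.5147%
α = realised − required = 10.2593% − 12.5147% = -2.26%

-2.26%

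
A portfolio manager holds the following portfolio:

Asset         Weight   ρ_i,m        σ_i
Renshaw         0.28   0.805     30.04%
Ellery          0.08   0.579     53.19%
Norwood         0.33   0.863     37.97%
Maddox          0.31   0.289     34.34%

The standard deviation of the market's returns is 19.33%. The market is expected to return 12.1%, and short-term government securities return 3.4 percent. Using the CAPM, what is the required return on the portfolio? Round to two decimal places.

13.81%

β_Renshaw = 0.805 × 30.04% / 19.33% = 1.2510
β_Ellery = 0.579 × 53.19% / 19.33% = 1.5932
β_Norwood = 0.863 × 37.97% / 19.33% = 1.6952
β_Maddox = 0.289 × 34.34% / 19.33% = 0.5134
β_P = Σ w_i β_i = 0.28×1.2510 + 0.08×1.5932 + 0.33×1.6952 + 0.31×0.5134 = 1.1963
MRP = 12.1% − 3.4% = 8.70%
E(R_P) = R_f + β_P × MRP = 3.4% + 1.1963 × 8.7% = 13.81%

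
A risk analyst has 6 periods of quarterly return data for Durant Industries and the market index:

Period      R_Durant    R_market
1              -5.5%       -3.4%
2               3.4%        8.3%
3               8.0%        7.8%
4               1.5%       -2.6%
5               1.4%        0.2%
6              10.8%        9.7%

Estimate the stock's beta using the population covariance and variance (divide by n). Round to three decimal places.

Mean R_i = (-5.5 + 3.4 + 8.0 + 1.5 + 1.4 + 10.8) / 6 = 3.2667%
Mean R_m = (-3.4 + 8.3 + 7.8 − 2.6 + 0.2 + 9.7) / 6 = 3.3333%
Σ(R_i − R̄_i)(R_m − R̄_m) = 145.1267  ⇒  Cov = 145.1267 / 6 = 24.1878
Σ(R_m − R̄_m)² = 175.5133  ⇒  Var(R_m) = 175.5133 / 6 = 29.2522
β = Cov / Var(R_m) = 24.1878 / 29.2522 = 0.8269

0.827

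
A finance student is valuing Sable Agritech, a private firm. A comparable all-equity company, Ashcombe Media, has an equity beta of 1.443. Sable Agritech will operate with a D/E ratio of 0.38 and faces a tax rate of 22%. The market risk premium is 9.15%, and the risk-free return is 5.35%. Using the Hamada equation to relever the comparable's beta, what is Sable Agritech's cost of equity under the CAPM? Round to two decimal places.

22.47%

β_L = β_U × [1 + (1 − t)(D/E)] = 1.443 × [1 + (1 − 0.22) × 0.38]
    = 1.443 × [1 + 0.78 × 0.38] = 1.443 × 1.2964 = 1.8707
E(R) = R_f + β_L × MRP = 5.35% + 1.8707 × 9.15% = 22.47%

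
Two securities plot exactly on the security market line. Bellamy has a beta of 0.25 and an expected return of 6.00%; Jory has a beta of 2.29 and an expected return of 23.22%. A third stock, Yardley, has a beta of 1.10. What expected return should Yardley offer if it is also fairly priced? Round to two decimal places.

13.18%

MRP (SML slope) = (23.22% − 6.00%) / (2.29 − 0.25) = 17.22% / 2.04 = 8.4412%
R_f (intercept) = 6.00% − 0.25 × 8.4412% = 3.8897%
E(R_Yardley) = R_f + β × MRP = 3.8897% + 1.10 × 8.4412% = 13.18%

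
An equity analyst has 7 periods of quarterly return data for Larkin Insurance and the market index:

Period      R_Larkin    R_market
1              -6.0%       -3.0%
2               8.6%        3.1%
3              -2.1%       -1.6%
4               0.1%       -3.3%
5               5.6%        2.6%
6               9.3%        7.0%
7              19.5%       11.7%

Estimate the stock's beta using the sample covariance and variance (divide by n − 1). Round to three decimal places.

Mean R_i = (-6.0 + 8.6 − 2.1 + 0.1 + 5.6 + 9.3 + 19.5) / 7 = 5.0000%
Mean R_m = (-3.0 + 3.1 − 1.6 − 3.3 + 2.6 + 7.0 + 11.7) / 7 = 2.3571%
Σ(R_i − R̄_i)(R_m − R̄_m) = 273.0000  ⇒  Cov = 273.0000 / 6 = 45.5000
Σ(R_m − R̄_m)² = 185.8171  ⇒  Var(R_m) = 185.8171 / 6 = 30.9695
β = Cov / Var(R_m) = 45.5000 / 30.9695 = 1.4692

1.469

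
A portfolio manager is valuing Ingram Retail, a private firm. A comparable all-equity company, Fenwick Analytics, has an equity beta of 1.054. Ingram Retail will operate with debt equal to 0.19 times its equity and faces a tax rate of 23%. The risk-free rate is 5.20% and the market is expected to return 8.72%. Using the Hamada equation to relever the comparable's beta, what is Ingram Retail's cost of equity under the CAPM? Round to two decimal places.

9.45%

β_L = β_U × [1 + (1 − t)(D/E)] = 1.054 × [1 + (1 − 0.23) × 0.19]
    = 1.054 × [1 + 0.77 × 0.19] = 1.054 × 1.1463 = 1.2082
MRP = 8.72% − 5.20% = 3.52%
E(R) = R_f + β_L × MRP = 5.20% + 1.2082 × 3.52% = 9.45%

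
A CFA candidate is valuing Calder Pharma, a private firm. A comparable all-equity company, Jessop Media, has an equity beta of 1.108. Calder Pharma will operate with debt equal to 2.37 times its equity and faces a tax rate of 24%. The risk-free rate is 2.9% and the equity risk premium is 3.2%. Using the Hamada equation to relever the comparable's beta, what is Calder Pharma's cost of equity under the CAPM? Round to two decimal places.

12.83%

β_L = β_U × [1 + (1 − t)(D/E)] = 1.108 × [1 + (1 − 0.24) × 2.37]
    = 1.108 × [1 + 0.76 × 2.37] = 1.108 × 2.8012 = 3.1037
E(R) = R_f + β_L × MRP = 2.9% + 3.1037 × 3.2% = 12.83%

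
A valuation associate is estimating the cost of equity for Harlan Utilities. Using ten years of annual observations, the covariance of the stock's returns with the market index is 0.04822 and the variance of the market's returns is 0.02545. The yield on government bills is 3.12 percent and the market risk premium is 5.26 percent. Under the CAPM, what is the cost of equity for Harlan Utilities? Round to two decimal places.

β = Cov(R_i, R_m) / Var(R_m) = 0.04822 / 0.02545 = 1.8947
E(R) = R_f + β × MRP = 3.12% + 1.8947 × 5.26% = 13.09%

13.09%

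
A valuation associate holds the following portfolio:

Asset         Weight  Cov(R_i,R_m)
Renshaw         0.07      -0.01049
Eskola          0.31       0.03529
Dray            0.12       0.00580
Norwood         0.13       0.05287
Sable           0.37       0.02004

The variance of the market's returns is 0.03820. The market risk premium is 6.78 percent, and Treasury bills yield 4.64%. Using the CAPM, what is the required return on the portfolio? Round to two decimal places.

9.11%

β_Renshaw = -0.01049 / 0.03820 = -0.2746
β_Eskola = 0.03529 / 0.03820 = 0.9238
β_Dray = 0.00580 / 0.03820 = 0.1518
β_Norwood = 0.05287 / 0.03820 = 1.3840
β_Sable = 0.02004 / 0.03820 = 0.5246
β_P = Σ w_i β_i = 0.07×-0.2746 + 0.31×0.9238 + 0.12×0.1518 + 0.13×1.3840 + 0.37×0.5246 = 0.6594
E(R_P) = R_f + β_P × MRP = 4.64% + 0.6594 × 6.78% = 9.11%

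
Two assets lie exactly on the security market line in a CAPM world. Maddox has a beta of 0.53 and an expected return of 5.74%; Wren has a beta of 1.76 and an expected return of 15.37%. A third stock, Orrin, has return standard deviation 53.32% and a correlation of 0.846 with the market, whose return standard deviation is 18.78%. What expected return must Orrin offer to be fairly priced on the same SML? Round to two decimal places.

MRP = (15.37% − 5.74%) / (1.76 − 0.53) = 7.8293%
R_f = 5.74% − 0.53 × 7.8293% = 1.5905%
β_Orrin = ρ·σ_i/σ_m = 0.846 × 53.32 / 18.78 = 2.4020
E(R_Orrin) = R_f + β × MRP = 1.5905% + 2.4020 × 7.8293% = 20.40%

20.40%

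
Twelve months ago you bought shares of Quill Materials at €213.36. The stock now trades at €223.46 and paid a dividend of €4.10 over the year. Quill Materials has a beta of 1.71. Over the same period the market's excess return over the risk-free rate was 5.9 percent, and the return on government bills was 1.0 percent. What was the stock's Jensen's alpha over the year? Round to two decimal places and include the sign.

-4.43%

Realised HPR = (P1 + D1 − P0) / P0 = (223.46 + 4.10 − 213.36) / 213.36 = 14.20 / 213.36 = 6.6554%
CAPM required = R_f + β·MRP = 1.0% + 1.71 × 5.9% = 11.0890%
α = realised − required = 6.6554% − 11.0890% = -4.43%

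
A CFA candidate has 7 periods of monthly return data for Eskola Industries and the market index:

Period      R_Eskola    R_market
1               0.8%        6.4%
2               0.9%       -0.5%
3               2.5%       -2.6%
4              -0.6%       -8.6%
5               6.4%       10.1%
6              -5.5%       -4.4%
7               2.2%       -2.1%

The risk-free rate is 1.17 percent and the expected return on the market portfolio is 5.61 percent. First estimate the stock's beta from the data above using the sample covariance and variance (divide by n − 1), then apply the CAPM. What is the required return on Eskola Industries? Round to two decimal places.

2.77%

Mean R_i = (0.8 + 0.9 + 2.5 − 0.6 + 6.4 − 5.5 + 2.2) / 7 = 0.9571%
Mean R_m = (6.4 − 0.5 − 2.6 − 8.6 + 10.1 − 4.4 − 2.1) / 7 = -0.2429%
Σ(R_i − R̄_i)(R_m − R̄_m) = 89.1771  ⇒  Cov = 89.1771 / 6 = 14.8629
Σ(R_m − R̄_m)² = 247.2971  ⇒  Var(R_m) = 247.2971 / 6 = 41.2162
β = Cov / Var(R_m) = 14.8629 / 41.2162 = 0.3606
MRP = 5.61% − 1.17% = 4.44%
E(R) = R_f + β × MRP = 1.17% + 0.3606 × 4.44% = 2.77%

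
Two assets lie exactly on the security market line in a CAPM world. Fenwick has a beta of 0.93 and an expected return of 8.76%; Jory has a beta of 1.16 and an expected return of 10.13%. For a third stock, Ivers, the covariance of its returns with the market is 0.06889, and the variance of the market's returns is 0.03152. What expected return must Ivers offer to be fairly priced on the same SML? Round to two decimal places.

MRP = (10.13% − 8.76%) / (1.16 − 0.93) = 5.9565%
R_f = 8.76% − 0.93 × 5.9565% = 3.2205%
β_Ivers = Cov / Var(R_m) = 0.06889 / 0.03152 = 2.1856
E(R_Ivers) = R_f + β × MRP = 3.2205% + 2.1856 × 5.9565% = 16.24%

16.24%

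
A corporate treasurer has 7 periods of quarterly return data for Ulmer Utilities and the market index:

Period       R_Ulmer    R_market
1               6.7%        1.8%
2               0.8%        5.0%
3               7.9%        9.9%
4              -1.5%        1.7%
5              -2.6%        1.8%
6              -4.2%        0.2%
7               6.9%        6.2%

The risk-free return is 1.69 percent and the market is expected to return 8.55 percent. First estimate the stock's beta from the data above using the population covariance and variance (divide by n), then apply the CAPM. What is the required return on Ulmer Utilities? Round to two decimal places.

Mean R_i = (6.7 + 0.8 + 7.9 − 1.5 − 2.6 − 4.2 + 6.9) / 7 = 2.0000%
Mean R_m = (1.8 + 5.0 + 9.9 + 1.7 + 1.8 + 0.2 + 6.2) / 7 = 3.8000%
Σ(R_i − R̄_i)(R_m − R̄_m) = 75.7800  ⇒  Cov = 75.7800 / 7 = 10.8257
Σ(R_m − R̄_m)² = 69.7800  ⇒  Var(R_m) = 69.7800 / 7 = 9.9686
β = Cov / Var(R_m) = 10.8257 / 9.9686 = 1.0860
MRP = 8.55% − 1.69% = 6.86%
E(R) = R_f + β × MRP = 1.69% + 1.0860 × 6.86% = 9.14%

9.14%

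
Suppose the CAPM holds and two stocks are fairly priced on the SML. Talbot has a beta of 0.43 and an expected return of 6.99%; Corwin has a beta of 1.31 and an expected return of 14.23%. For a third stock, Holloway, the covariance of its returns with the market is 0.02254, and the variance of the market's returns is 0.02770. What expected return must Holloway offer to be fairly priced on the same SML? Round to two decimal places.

MRP = (14.23% − 6.99%) / (1.31 − 0.43) = 8.2273%
R_f = 6.99% − 0.43 × 8.2273% = 3.4523%
β_Holloway = Cov / Var(R_m) = 0.02254 / 0.02770 = 0.8137
E(R_Holloway) = R_f + β × MRP = 3.4523% + 0.8137 × 8.2273% = 10.15%

10.15%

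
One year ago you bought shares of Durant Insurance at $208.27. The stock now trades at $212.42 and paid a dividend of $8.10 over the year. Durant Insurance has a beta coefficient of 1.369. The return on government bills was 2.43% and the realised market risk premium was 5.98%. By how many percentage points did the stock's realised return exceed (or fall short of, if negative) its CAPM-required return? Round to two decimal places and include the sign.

Realised HPR = (P1 + D1 − P0) / P0 = (212.42 + 8.10 − 208.27) / 208.27 = 12.25 / 208.27 = 5.8818%
CAPM required = R_f + β·MRP = 2.43% + 1.369 × 5.98% = 10.61662%
α = realised − required = 5.8818% − 10.61662% = -4.73%

-4.73%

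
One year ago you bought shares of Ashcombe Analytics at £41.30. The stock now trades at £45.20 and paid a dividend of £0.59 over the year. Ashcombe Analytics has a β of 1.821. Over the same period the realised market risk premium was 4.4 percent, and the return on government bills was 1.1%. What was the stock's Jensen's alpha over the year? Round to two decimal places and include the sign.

Realised HPR = (P1 + D1 − P0) / P0 = (45.20 + 0.59 − 41.30) / 41.30 = 4.49 / 41.30 = 10.8717%
CAPM required = R_f + β·MRP = 1.1% + 1.821 × 4.4% = 9.1124%
α = realised − required = 10.8717% − 9.1124% = +1.76%

+1.76%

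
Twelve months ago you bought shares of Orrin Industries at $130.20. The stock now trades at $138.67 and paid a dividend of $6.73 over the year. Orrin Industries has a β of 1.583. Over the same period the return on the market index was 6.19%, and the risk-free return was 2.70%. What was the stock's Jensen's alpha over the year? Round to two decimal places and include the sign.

+3.45%

Realised HPR = (P1 + D1 − P0) / P0 = (138.67 + 6.73 − 130.20) / 130.20 = 15.20 / 130.20 = 11.6743%
MRP = 6.19% − 2.70% = 3.49%
CAPM required = R_f + β·MRP = 2.70% + 1.583 × 3.49% = 8.22467%
α = realised − required = 11.6743% − 8.22467% = +3.45%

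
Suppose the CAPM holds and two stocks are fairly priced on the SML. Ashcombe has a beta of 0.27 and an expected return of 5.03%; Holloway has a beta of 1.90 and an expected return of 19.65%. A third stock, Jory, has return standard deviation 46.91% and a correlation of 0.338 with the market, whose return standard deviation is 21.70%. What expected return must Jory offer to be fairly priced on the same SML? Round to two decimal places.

MRP = (19.65% − 5.03%) / (1.90 − 0.27) = 8.9693%
R_f = 5.03% − 0.27 × 8.9693% = 2.6083%
β_Jory = ρ·σ_i/σ_m = 0.338 × 46.91 / 21.70 = 0.7307
E(R_Jory) = R_f + β × MRP = 2.6083% + 0.7307 × 8.9693% = 9.16%

9.16%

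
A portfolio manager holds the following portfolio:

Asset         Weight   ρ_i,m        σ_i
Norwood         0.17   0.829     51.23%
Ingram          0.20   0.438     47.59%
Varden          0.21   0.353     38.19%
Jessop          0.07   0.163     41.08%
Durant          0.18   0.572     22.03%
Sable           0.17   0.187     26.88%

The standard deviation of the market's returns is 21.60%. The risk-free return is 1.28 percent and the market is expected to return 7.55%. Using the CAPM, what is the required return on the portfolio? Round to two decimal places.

6.45%

β_Norwood = 0.829 × 51.23% / 21.60% = 1.9662
β_Ingram = 0.438 × 47.59% / 21.60% = 0.9650
β_Varden = 0.353 × 38.19% / 21.60% = 0.6241
β_Jessop = 0.163 × 41.08% / 21.60% = 0.3100
β_Durant = 0.572 × 22.03% / 21.60% = 0.5834
β_Sable = 0.187 × 26.88% / 21.60% = 0.2327
β_P = Σ w_i β_i = 0.17×1.9662 + 0.20×0.9650 + 0.21×0.6241 + 0.07×0.3100 + 0.18×0.5834 + 0.17×0.2327 = 0.8246
MRP = 7.55% − 1.28% = 6.27%
E(R_P) = R_f + β_P × MRP = 1.28% + 0.8246 × 6.27% = 6.45%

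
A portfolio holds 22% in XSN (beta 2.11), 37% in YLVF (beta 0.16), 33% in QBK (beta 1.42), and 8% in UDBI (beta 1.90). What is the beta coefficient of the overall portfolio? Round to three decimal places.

1.144

β_P = Σ w_i β_i = 0.22×2.11 + 0.37×0.16 + 0.33×1.42 + 0.08×1.90 = 1.1440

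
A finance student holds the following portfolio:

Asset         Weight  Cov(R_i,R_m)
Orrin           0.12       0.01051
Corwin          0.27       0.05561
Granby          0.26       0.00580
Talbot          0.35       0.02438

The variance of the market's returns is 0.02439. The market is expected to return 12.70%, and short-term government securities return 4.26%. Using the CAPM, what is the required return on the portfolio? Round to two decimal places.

13.37%

β_Orrin = 0.01051 / 0.02439 = 0.4309
β_Corwin = 0.05561 / 0.02439 = 2.2800
β_Granby = 0.00580 / 0.02439 = 0.2378
β_Talbot = 0.02438 / 0.02439 = 0.9996
β_P = Σ w_i β_i = 0.12×0.4309 + 0.27×2.2800 + 0.26×0.2378 + 0.35×0.9996 = 1.0790
MRP = 12.70% − 4.26% = 8.44%
E(R_P) = R_f + β_P × MRP = 4.26% + 1.0790 × 8.44% = 13.37%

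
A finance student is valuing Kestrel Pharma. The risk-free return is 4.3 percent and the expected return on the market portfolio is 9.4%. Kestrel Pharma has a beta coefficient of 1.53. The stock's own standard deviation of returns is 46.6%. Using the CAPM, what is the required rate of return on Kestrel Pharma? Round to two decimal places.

Market risk premium = E(R_m) − R_f = 9.4% − 4.3% = 5.10%
E(R) = R_f + β × MRP = 4.3% + 1.53 × 5.1% = 12.10%

12.10%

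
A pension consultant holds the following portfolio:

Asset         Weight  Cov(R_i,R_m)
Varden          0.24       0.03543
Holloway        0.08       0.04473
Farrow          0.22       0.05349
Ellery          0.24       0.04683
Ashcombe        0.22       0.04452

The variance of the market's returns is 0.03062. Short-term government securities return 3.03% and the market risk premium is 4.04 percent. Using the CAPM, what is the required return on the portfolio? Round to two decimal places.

β_Varden = 0.03543 / 0.03062 = 1.1571
β_Holloway = 0.04473 / 0.03062 = 1.4608
β_Farrow = 0.05349 / 0.03062 = 1.7469
β_Ellery = 0.04683 / 0.03062 = 1.5294
β_Ashcombe = 0.04452 / 0.03062 = 1.4540
β_P = Σ w_i β_i = 0.24×1.1571 + 0.08×1.4608 + 0.22×1.7469 + 0.24×1.5294 + 0.22×1.4540 = 1.4658
E(R_P) = R_f + β_P × MRP = 3.03% + 1.4658 × 4.04% = 8.95%

8.95%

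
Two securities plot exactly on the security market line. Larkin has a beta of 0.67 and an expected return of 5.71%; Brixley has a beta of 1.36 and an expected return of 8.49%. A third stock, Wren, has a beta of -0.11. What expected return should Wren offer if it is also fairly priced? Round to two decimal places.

2.57%

MRP (SML slope) = (8.49% − 5.71%) / (1.36 − 0.67) = 2.78% / 0.69 = 4.0290%
R_f (intercept) = 5.71% − 0.67 × 4.0290% = 3.0106%
E(R_Wren) = R_f + β × MRP = 3.0106% + -0.11 × 4.0290% = 2.57%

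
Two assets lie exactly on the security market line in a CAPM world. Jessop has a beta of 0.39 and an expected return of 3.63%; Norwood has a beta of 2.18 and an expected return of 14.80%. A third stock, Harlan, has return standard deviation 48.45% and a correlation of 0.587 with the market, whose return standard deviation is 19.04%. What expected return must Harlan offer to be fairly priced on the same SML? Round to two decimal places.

MRP = (14.80% − 3.63%) / (2.18 − 0.39) = 6.2402%
R_f = 3.63% − 0.39 × 6.2402% = 1.1963%
β_Harlan = ρ·σ_i/σ_m = 0.587 × 48.45 / 19.04 = 1.4937
E(R_Harlan) = R_f + β × MRP = 1.1963% + 1.4937 × 6.2402% = 10.52%

10.52%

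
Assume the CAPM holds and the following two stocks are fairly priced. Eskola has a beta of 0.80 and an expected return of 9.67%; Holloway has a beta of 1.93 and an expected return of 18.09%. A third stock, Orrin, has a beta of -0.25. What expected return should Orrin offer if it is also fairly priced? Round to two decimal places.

MRP (SML slope) = (18.09% − 9.67%) / (1.93 − 0.80) = 8.42% / 1.13 = 7.4513%
R_f (intercept) = 9.67% − 0.80 × 7.4513% = 3.7090%
E(R_Orrin) = R_f + β × MRP = 3.7090% + -0.25 × 7.4513% = 1.85%

1.85%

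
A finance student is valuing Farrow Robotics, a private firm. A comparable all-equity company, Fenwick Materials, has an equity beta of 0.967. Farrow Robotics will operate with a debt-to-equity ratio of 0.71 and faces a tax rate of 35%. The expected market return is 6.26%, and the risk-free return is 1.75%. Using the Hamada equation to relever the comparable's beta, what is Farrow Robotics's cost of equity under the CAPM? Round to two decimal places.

β_L = β_U × [1 + (1 − t)(D/E)] = 0.967 × [1 + (1 − 0.35) × 0.71]
    = 0.967 × [1 + 0.65 × 0.71] = 0.967 × 1.4615 = 1.4133
MRP = 6.26% − 1.75% = 4.51%
E(R) = R_f + β_L × MRP = 1.75% + 1.4133 × 4.51% = 8.12%

8.12%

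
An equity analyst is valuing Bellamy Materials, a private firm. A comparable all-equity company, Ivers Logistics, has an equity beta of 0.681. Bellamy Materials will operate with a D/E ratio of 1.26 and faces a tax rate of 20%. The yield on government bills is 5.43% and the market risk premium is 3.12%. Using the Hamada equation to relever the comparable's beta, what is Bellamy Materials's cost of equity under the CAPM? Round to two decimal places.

9.70%

β_L = β_U × [1 + (1 − t)(D/E)] = 0.681 × [1 + (1 − 0.20) × 1.26]
    = 0.681 × [1 + 0.80 × 1.26] = 0.681 × 2.0080 = 1.3674
E(R) = R_f + β_L × MRP = 5.43% + 1.3674 × 3.12% = 9.70%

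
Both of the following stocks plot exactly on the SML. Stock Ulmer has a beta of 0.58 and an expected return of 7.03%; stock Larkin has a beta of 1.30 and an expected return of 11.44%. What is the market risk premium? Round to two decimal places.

Both satisfy E(R) = R_f + β·MRP, so the slope of the SML is
MRP = (11.44% − 7.03%) / (1.30 − 0.58) = 4.41% / 0.72 = 6.1250%

6.13%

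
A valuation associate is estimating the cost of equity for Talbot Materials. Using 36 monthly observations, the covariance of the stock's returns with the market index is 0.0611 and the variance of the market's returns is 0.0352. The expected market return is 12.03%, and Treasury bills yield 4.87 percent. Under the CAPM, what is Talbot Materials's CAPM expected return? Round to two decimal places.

17.30%

β = Cov(R_i, R_m) / Var(R_m) = 0.0611 / 0.0352 = 1.7358
MRP = 12.03% − 4.87% = 7.16%
E(R) = R_f + β × MRP = 4.87% + 1.7358 × 7.16% = 17.30%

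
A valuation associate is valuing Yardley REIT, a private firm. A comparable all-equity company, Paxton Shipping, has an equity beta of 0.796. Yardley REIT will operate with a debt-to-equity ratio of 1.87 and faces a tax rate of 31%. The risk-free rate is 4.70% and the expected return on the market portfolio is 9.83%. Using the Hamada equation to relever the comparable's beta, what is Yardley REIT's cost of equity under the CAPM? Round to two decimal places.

14.05%

β_L = β_U × [1 + (1 − t)(D/E)] = 0.796 × [1 + (1 − 0.31) × 1.87]
    = 0.796 × [1 + 0.69 × 1.87] = 0.796 × 2.2903 = 1.8231
MRP = 9.83% − 4.70% = 5.13%
E(R) = R_f + β_L × MRP = 4.70% + 1.8231 × 5.13% = 14.05%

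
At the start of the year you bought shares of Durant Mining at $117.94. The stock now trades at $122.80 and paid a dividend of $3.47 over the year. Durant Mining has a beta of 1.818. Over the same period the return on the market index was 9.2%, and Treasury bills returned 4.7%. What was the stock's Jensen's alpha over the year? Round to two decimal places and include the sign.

-5.82%

Realised HPR = (P1 + D1 − P0) / P0 = (122.80 + 3.47 − 117.94) / 117.94 = 8.33 / 117.94 = 7.0629%
MRP = 9.2% − 4.7% = 4.50%
CAPM required = R_f + β·MRP = 4.7% + 1.818 × 4.5% = 12.8810%
α = realised − required = 7.0629% − 12.8810% = -5.82%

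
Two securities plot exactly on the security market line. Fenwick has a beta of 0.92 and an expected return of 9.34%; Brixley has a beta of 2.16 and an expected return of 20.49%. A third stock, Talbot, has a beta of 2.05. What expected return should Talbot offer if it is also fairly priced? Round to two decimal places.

MRP (SML slope) = (20.49% − 9.34%) / (2.16 − 0.92) = 11.15% / 1.24 = 8.9919%
R_f (intercept) = 9.34% − 0.92 × 8.9919% = 1.0675%
E(R_Talbot) = R_f + β × MRP = 1.0675% + 2.05 × 8.9919% = 19.50%

19.50%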